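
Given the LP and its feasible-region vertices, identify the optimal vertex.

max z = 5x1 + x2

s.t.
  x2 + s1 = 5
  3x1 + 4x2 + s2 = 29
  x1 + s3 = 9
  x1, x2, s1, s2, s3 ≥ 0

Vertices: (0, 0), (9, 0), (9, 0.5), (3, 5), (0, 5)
(9, 0.5) with z = 45.5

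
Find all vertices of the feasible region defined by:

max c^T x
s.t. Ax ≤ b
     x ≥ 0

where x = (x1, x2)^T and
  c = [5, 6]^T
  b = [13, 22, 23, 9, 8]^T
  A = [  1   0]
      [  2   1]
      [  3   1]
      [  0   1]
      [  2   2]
Each vertex is the intersection of two constraint boundaries that also satisfies all remaining constraints:
  x1 = 0 and x2 = 0 → (0, 0)
  2x1 + 2x2 = 8 and x2 = 0 → (4, 0)
  2x1 + 2x2 = 8 and x1 = 0 → (0, 4)

Vertices: (0, 0), (4, 0), (0, 4)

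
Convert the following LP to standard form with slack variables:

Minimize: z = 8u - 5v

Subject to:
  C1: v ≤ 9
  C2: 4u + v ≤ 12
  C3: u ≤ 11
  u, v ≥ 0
min z = 8u - 5v

s.t.
  v + s1 = 9
  4u + v + s2 = 12
  u + s3 = 11
  u, v, s1, s2, s3 ≥ 0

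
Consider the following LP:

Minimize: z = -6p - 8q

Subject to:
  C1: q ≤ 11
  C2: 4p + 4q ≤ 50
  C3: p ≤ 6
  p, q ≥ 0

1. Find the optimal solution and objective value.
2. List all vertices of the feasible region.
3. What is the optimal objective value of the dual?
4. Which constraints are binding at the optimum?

1. p = 1.5, q = 11, z = -97
2. (0, 0), (6, 0), (6, 6.5), (1.5, 11), (0, 11)
3. -97 (by strong duality, equal to the primal optimum)
4. C1, C2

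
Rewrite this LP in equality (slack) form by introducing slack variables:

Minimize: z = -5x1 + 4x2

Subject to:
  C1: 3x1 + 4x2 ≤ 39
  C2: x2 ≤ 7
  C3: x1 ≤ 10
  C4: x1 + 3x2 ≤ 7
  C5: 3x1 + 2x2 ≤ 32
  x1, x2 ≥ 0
min z = -5x1 + 4x2

s.t.
  3x1 + 4x2 + s1 = 39
  x2 + s2 = 7
  x1 + s3 = 10
  x1 + 3x2 + s4 = 7
  3x1 + 2x2 + s5 = 32
  x1, x2, s1, s2, s3, s4, s5 ≥ 0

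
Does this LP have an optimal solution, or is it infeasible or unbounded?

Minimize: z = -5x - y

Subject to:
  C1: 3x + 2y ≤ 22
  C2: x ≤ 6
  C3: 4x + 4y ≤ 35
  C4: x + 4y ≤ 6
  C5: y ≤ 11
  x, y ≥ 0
The point (6, 0) satisfies every constraint, so the LP is feasible; the constraints give x ≤ 6 and y ≤ 11, which with x, y ≥ 0 keep the feasible region inside a bounded box. A feasible, bounded LP attains a finite optimum at a vertex.

Feasible with finite optimum z* = -30 at (6, 0).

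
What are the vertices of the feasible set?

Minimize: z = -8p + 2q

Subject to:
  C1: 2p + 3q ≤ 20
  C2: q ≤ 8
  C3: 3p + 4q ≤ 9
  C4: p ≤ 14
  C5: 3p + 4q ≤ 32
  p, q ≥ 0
Each vertex is the intersection of two constraint boundaries that also satisfies all remaining constraints:
  p = 0 and q = 0 → (0, 0)
  3p + 4q = 9 and q = 0 → (3, 0)
  3p + 4q = 9 and p = 0 → (0, 2.25)

Vertices: (0, 0), (3, 0), (0, 2.25)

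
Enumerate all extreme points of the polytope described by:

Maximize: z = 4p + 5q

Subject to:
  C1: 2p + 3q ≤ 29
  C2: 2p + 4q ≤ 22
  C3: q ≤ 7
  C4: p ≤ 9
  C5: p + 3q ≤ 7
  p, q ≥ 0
Each vertex is the intersection of two constraint boundaries that also satisfies all remaining constraints:
  p = 0 and q = 0 → (0, 0)
  p + 3q = 7 and q = 0 → (7, 0)
  p + 3q = 7 and p = 0 → (0, 2.333)

Vertices: (0, 0), (7, 0), (0, 2.333)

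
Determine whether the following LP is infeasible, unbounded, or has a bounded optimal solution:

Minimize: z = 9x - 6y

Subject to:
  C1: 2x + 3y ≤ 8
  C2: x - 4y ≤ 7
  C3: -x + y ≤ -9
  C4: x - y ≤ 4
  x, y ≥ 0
C4 requires x - y ≤ 4, while C3 (-x + y ≤ -9) is equivalent to x - y ≥ 9. Together they would need 9 ≤ x - y ≤ 4, which is impossible since 9 > 4. No point satisfies all constraints.

The feasible region is empty; the LP is infeasible.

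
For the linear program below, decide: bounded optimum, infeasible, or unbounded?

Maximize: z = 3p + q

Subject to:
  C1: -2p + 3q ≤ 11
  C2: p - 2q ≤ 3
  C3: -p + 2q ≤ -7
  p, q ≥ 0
C2 requires p - 2q ≤ 3, while C3 (-p + 2q ≤ -7) is equivalent to p - 2q ≥ 7. Together they would need 7 ≤ p - 2q ≤ 3, which is impossible since 7 > 3. No point satisfies all constraints.

Infeasible: no point satisfies all constraints simultaneously.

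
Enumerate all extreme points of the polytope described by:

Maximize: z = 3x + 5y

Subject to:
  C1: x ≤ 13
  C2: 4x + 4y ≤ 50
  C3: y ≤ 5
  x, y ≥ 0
Each vertex is the intersection of two constraint boundaries that also satisfies all remaining constraints:
  x = 0 and y = 0 → (0, 0)
  4x + 4y = 50 and y = 0 → (12.5, 0)
  4x + 4y = 50 and y = 5 → (7.5, 5)
  y = 5 and x = 0 → (0, 5)

Vertices: (0, 0), (12.5, 0), (7.5, 5), (0, 5)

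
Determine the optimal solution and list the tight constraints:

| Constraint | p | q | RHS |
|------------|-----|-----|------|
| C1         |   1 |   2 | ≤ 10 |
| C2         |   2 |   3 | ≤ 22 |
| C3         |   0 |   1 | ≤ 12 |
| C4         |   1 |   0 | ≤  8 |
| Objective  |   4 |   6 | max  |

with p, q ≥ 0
Optimal: p = 8, q = 1
Slack at optimum:
  C1: slack = 0 (binding)
  C2: slack = 3
  C3: slack = 11
  C4: slack = 0 (binding)
  p ≥ 0: p = 8
  q ≥ 0: q = 1
Binding constraints: C1, C4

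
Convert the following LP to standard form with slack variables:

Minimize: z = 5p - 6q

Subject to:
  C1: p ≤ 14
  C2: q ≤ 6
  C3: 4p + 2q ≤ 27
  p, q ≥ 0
min z = 5p - 6q

s.t.
  p + s1 = 14
  q + s2 = 6
  4p + 2q + s3 = 27
  p, q, s1, s2, s3 ≥ 0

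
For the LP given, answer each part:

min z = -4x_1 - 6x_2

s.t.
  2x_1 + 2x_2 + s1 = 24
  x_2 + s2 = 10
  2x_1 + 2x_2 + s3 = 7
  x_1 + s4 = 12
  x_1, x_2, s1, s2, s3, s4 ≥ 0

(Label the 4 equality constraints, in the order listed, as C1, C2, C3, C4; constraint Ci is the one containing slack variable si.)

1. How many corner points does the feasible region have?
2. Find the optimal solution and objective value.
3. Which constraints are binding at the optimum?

1. 3
2. x_1 = 0, x_2 = 3.5, z = -21
3. C3, x_1 ≥ 0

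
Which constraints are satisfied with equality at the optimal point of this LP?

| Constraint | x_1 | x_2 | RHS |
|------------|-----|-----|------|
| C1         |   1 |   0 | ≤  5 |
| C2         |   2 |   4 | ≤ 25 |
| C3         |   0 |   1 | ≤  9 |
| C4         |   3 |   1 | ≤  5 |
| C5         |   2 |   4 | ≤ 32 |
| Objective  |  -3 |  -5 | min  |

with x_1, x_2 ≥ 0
Optimal: x_1 = 0, x_2 = 5
Binding: C4, x_1 ≥ 0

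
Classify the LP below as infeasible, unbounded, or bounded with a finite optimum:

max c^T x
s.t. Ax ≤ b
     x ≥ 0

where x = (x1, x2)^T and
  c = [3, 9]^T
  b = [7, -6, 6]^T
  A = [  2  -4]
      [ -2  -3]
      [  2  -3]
Feasible point: (0, 2) satisfies every constraint, so the LP is feasible.
Direction d = (0, 1): for each constraint row a, a·d ≤ 0 —
  (2)(0) + (-4)(1) = -4 ≤ 0
  (-2)(0) + (-3)(1) = -3 ≤ 0
  (2)(0) + (-3)(1) = -3 ≤ 0
and d ≥ 0, so (0, 2) + t·d stays feasible for every t ≥ 0. Along this ray z = 3x1 + 9x2 changes by 9 per unit t, so z → +∞.

The LP is unbounded; z can be made arbitrarily large.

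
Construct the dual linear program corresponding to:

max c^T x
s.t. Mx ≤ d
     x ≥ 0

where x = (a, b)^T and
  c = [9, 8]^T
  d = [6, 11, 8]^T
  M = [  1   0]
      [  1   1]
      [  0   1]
Minimize: z = 6y1 + 11y2 + 8y3

Subject to:
  C1: -y1 - y2 ≤ -9
  C2: -y2 - y3 ≤ -8
  y1, y2, y3 ≥ 0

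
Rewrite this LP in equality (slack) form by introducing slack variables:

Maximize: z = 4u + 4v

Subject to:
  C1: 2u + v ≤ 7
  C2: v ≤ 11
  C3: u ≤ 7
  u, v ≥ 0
max z = 4u + 4v

s.t.
  2u + v + s1 = 7
  v + s2 = 11
  u + s3 = 7
  u, v, s1, s2, s3 ≥ 0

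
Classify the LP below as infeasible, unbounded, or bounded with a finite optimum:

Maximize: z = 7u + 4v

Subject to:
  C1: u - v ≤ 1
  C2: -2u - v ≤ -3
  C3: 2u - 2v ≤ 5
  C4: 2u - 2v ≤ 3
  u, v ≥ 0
Feasible point: (1, 1) satisfies every constraint, so the LP is feasible.
Direction d = (0, 1): for each constraint row a, a·d ≤ 0 —
  (1)(0) + (-1)(1) = -1 ≤ 0
  (-2)(0) + (-1)(1) = -1 ≤ 0
  (2)(0) + (-2)(1) = -2 ≤ 0
  (2)(0) + (-2)(1) = -2 ≤ 0
and d ≥ 0, so (1, 1) + t·d stays feasible for every t ≥ 0. Along this ray z = 7u + 4v changes by 4 per unit t, so z → +∞.

Unbounded — the objective can increase without bound over the feasible region.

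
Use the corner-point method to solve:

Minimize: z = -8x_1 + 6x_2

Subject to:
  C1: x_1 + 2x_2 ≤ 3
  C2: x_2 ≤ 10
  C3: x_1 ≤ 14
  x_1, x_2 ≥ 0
x_1 = 3, x_2 = 0, z = -24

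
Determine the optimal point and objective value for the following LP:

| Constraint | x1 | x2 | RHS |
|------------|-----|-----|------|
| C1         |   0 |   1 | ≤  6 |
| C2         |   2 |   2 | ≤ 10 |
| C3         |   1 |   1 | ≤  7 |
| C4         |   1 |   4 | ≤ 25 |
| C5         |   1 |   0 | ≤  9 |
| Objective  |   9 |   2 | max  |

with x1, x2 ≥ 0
Each vertex is the intersection of two constraint boundaries that also satisfies all remaining constraints:
  x1 = 0 and x2 = 0 → (0, 0)
  2x1 + 2x2 = 10 and x2 = 0 → (5, 0)
  2x1 + 2x2 = 10 and x1 = 0 → (0, 5)

Evaluating z = 9x1 + 2x2 at each vertex:
  (0, 0): z = 0
  (5, 0): z = 45
  (0, 5): z = 10

The maximum is at (5, 0) with z = 45.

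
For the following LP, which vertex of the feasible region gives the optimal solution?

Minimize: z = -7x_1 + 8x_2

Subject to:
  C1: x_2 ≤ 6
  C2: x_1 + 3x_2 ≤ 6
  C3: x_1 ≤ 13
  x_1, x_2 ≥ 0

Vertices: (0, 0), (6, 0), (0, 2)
Evaluating z = -7x_1 + 8x_2 at each vertex:
  (0, 0): z = 0
  (6, 0): z = -42
  (0, 2): z = 16

The smallest value is z = -42, attained at (6, 0).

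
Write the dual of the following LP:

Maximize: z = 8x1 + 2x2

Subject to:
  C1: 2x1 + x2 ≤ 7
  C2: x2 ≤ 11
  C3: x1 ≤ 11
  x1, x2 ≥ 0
Minimize: z = 7y1 + 11y2 + 11y3

Subject to:
  C1: -2y1 - y3 ≤ -8
  C2: -y1 - y2 ≤ -2
  y1, y2, y3 ≥ 0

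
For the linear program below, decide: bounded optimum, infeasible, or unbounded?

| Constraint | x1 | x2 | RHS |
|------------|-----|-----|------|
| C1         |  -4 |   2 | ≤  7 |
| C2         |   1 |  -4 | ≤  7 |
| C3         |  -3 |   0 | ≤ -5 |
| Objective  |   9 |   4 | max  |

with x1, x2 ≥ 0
Feasible point: (2, 0) satisfies every constraint, so the LP is feasible.
Direction d = (1, 1): for each constraint row a, a·d ≤ 0 —
  (-4)(1) + (2)(1) = -2 ≤ 0
  (1)(1) + (-4)(1) = -3 ≤ 0
  (-3)(1) + (0)(1) = -3 ≤ 0
and d ≥ 0, so (2, 0) + t·d stays feasible for every t ≥ 0. Along this ray z = 9x1 + 4x2 changes by 13 per unit t, so z → +∞.

Unbounded — the objective can increase without bound over the feasible region.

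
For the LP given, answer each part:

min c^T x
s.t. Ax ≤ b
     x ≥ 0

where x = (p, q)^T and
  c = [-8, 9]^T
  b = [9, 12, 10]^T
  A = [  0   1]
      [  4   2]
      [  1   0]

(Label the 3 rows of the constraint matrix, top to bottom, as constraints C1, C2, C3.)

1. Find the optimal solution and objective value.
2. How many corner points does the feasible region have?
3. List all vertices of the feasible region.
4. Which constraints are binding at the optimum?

1. p = 3, q = 0, z = -24
2. 3
3. (0, 0), (3, 0), (0, 6)
4. C2, q ≥ 0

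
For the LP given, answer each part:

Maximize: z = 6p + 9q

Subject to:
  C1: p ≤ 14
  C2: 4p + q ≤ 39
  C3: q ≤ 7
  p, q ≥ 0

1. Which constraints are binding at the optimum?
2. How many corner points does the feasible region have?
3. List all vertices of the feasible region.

1. C2, C3
2. 4
3. (0, 0), (9.75, 0), (8, 7), (0, 7)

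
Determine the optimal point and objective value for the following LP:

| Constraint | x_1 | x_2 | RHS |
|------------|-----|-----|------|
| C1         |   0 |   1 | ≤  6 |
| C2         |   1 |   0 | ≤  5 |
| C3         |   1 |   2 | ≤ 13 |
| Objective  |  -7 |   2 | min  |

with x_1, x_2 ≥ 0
Each vertex is the intersection of two constraint boundaries that also satisfies all remaining constraints:
  x_1 = 0 and x_2 = 0 → (0, 0)
  x_1 = 5 and x_2 = 0 → (5, 0)
  x_1 = 5 and x_1 + 2x_2 = 13 → (5, 4)
  x_2 = 6 and x_1 + 2x_2 = 13 → (1, 6)
  x_2 = 6 and x_1 = 0 → (0, 6)

Evaluating z = -7x_1 + 2x_2 at each vertex:
  (0, 0): z = 0
  (5, 0): z = -35
  (5, 4): z = -27
  (1, 6): z = 5
  (0, 6): z = 12

The minimum is at (5, 0) with z = -35.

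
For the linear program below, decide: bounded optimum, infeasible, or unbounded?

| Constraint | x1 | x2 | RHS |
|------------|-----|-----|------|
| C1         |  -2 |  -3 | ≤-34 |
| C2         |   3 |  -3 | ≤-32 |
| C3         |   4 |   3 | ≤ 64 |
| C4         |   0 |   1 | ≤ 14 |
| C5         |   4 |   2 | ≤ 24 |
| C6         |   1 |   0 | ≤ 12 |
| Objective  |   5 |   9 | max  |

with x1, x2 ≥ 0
The point (0, 12) satisfies every constraint, so the LP is feasible; the constraints give x1 ≤ 12 and x2 ≤ 14, which with x1, x2 ≥ 0 keep the feasible region inside a bounded box. A feasible, bounded LP attains a finite optimum at a vertex.

Evaluating z = 5x1 + 9x2 at each vertex:
  (0, 11.33): z = 102
  (0.4, 11.07): z = 101.6
  (0.4444, 11.11): z = 102.2
  (0, 12): z = 108

Feasible with finite optimum z* = 108 at (0, 12).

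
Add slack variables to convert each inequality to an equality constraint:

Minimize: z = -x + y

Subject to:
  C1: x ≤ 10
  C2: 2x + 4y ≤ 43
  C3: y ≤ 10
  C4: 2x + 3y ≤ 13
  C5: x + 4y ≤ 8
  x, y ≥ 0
min z = -x + y

s.t.
  x + s1 = 10
  2x + 4y + s2 = 43
  y + s3 = 10
  2x + 3y + s4 = 13
  x + 4y + s5 = 8
  x, y, s1, s2, s3, s4, s5 ≥ 0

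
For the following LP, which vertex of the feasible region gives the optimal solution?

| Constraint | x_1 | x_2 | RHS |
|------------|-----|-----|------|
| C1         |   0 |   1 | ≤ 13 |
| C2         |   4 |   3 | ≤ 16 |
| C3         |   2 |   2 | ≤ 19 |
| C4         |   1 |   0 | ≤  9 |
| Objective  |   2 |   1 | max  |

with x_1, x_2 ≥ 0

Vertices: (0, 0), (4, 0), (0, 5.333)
Evaluating z = 2x_1 + x_2 at each vertex:
  (0, 0): z = 0
  (4, 0): z = 8
  (0, 5.333): z = 5.333

The largest value is z = 8, attained at (4, 0).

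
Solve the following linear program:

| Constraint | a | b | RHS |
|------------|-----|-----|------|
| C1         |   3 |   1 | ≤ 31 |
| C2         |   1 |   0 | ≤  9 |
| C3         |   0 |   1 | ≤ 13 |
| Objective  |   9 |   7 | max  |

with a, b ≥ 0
Each vertex is the intersection of two constraint boundaries that also satisfies all remaining constraints:
  a = 0 and b = 0 → (0, 0)
  a = 9 and b = 0 → (9, 0)
  3a + b = 31 and a = 9 → (9, 4)
  3a + b = 31 and b = 13 → (6, 13)
  b = 13 and a = 0 → (0, 13)

Evaluating z = 9a + 7b at each vertex:
  (0, 0): z = 0
  (9, 0): z = 81
  (9, 4): z = 109
  (6, 13): z = 145
  (0, 13): z = 91

The maximum is at (6, 13) with z = 145.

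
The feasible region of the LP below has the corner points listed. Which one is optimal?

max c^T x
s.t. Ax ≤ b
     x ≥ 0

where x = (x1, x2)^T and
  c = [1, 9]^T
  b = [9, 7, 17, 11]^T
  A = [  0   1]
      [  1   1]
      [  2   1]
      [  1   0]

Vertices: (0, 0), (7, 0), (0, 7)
(0, 7) with z = 63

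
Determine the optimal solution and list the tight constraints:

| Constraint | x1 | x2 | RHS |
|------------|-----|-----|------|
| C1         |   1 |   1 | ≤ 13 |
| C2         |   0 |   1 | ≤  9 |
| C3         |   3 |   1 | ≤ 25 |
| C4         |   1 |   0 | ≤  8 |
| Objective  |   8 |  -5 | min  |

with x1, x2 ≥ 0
Optimal: x1 = 0, x2 = 9
Slack at optimum:
  C1: slack = 4
  C2: slack = 0 (binding)
  C3: slack = 16
  C4: slack = 8
  x1 ≥ 0: x1 = 0 (binding)
  x2 ≥ 0: x2 = 9
Binding constraints: C2, x1 ≥ 0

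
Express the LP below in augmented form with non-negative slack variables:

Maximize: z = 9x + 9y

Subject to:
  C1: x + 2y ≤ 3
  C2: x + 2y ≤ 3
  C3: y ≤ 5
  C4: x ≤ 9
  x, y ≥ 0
max z = 9x + 9y

s.t.
  x + 2y + s1 = 3
  x + 2y + s2 = 3
  y + s3 = 5
  x + s4 = 9
  x, y, s1, s2, s3, s4 ≥ 0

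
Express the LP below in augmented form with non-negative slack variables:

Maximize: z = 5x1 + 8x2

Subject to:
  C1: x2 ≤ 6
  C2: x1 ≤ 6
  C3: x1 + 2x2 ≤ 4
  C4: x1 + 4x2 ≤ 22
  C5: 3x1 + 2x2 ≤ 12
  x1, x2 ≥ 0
max z = 5x1 + 8x2

s.t.
  x2 + s1 = 6
  x1 + s2 = 6
  x1 + 2x2 + s3 = 4
  x1 + 4x2 + s4 = 22
  3x1 + 2x2 + s5 = 12
  x1, x2, s1, s2, s3, s4, s5 ≥ 0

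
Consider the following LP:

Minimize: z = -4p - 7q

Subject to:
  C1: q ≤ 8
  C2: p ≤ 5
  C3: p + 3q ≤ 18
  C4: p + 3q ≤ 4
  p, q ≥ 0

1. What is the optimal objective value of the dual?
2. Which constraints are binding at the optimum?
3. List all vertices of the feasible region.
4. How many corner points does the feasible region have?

1. -16 (by strong duality, equal to the primal optimum)
2. C4, q ≥ 0
3. (0, 0), (4, 0), (0, 1.333)
4. 3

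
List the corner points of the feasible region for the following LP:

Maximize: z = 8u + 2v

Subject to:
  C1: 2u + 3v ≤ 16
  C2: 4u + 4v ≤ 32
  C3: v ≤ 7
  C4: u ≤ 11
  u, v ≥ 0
Each vertex is the intersection of two constraint boundaries that also satisfies all remaining constraints:
  u = 0 and v = 0 → (0, 0)
  2u + 3v = 16 and 4u + 4v = 32 → (8, 0)
  2u + 3v = 16 and u = 0 → (0, 5.333)

Vertices: (0, 0), (8, 0), (0, 5.333)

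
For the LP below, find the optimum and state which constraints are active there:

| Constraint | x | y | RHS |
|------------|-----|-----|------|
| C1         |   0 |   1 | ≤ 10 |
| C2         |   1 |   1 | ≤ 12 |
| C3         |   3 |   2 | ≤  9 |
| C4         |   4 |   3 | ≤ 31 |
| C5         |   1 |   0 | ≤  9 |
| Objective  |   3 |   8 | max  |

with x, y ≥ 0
Optimal: x = 0, y = 4.5
Slack at optimum:
  C1: slack = 5.5
  C2: slack = 7.5
  C3: slack = 0 (binding)
  C4: slack = 17.5
  C5: slack = 9
  x ≥ 0: x = 0 (binding)
  y ≥ 0: y = 4.5
Binding constraints: C3, x ≥ 0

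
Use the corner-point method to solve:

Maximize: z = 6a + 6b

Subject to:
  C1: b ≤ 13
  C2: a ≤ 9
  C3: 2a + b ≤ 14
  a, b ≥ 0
Each vertex is the intersection of two constraint boundaries that also satisfies all remaining constraints:
  a = 0 and b = 0 → (0, 0)
  2a + b = 14 and b = 0 → (7, 0)
  b = 13 and 2a + b = 14 → (0.5, 13)
  b = 13 and a = 0 → (0, 13)

Evaluating z = 6a + 6b at each vertex:
  (0, 0): z = 0
  (7, 0): z = 42
  (0.5, 13): z = 81
  (0, 13): z = 78

The maximum is at (0.5, 13) with z = 81.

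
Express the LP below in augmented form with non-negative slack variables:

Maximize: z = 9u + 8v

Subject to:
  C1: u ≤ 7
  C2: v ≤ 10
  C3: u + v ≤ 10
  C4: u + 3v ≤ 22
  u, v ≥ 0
max z = 9u + 8v

s.t.
  u + s1 = 7
  v + s2 = 10
  u + v + s3 = 10
  u + 3v + s4 = 22
  u, v, s1, s2, s3, s4 ≥ 0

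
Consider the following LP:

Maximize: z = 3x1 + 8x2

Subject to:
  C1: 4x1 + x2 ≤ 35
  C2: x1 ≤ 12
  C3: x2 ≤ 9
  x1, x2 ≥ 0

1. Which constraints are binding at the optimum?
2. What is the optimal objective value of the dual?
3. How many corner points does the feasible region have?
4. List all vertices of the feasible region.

1. C1, C3
2. 91.5 (by strong duality, equal to the primal optimum)
3. 4
4. (0, 0), (8.75, 0), (6.5, 9), (0, 9)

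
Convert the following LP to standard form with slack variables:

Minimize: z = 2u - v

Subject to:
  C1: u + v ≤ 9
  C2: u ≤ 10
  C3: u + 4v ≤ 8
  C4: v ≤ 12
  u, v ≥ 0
min z = 2u - v

s.t.
  u + v + s1 = 9
  u + s2 = 10
  u + 4v + s3 = 8
  v + s4 = 12
  u, v, s1, s2, s3, s4 ≥ 0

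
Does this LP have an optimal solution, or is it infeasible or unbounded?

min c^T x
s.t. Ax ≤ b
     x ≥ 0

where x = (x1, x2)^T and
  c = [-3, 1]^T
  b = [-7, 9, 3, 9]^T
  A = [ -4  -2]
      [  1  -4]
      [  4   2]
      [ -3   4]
One constraint requires 4x1 + 2x2 ≤ 3, while the constraint -4x1 - 2x2 ≤ -7 is equivalent to 4x1 + 2x2 ≥ 7. Together they would need 7 ≤ 4x1 + 2x2 ≤ 3, which is impossible since 7 > 3. No point satisfies all constraints.

The feasible region is empty; the LP is infeasible.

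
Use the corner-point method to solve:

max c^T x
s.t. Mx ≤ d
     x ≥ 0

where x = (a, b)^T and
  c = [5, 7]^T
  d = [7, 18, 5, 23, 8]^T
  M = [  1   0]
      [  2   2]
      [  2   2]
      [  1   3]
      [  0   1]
a = 0, b = 2.5, z = 17.5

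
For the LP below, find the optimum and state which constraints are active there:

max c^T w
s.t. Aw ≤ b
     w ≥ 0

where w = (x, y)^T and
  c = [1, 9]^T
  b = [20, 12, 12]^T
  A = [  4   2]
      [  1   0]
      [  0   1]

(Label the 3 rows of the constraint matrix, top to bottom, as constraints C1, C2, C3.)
Optimal: x = 0, y = 10
Slack at optimum:
  C1: slack = 0 (binding)
  C2: slack = 12
  C3: slack = 2
  x ≥ 0: x = 0 (binding)
  y ≥ 0: y = 10
Binding constraints: C1, x ≥ 0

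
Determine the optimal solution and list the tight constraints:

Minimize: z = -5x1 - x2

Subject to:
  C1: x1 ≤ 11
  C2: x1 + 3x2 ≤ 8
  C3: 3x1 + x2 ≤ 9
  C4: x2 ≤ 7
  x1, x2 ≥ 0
Optimal: x1 = 3, x2 = 0
Slack at optimum:
  C1: slack = 8
  C2: slack = 5
  C3: slack = 0 (binding)
  C4: slack = 7
  x1 ≥ 0: x1 = 3
  x2 ≥ 0: x2 = 0 (binding)
Binding constraints: C3, x2 ≥ 0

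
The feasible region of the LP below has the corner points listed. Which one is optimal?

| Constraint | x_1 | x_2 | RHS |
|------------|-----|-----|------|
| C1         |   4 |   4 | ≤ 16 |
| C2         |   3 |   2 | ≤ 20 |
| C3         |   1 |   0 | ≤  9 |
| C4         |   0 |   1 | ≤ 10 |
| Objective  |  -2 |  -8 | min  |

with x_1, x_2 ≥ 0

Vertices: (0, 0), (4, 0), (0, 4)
(0, 4) with z = -32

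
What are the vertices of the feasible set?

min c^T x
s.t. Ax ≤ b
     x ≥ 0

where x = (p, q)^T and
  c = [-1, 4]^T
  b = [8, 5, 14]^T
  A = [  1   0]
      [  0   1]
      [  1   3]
Each vertex is the intersection of two constraint boundaries that also satisfies all remaining constraints:
  p = 0 and q = 0 → (0, 0)
  p = 8 and q = 0 → (8, 0)
  p = 8 and p + 3q = 14 → (8, 2)
  p + 3q = 14 and p = 0 → (0, 4.667)

Vertices: (0, 0), (8, 0), (8, 2), (0, 4.667)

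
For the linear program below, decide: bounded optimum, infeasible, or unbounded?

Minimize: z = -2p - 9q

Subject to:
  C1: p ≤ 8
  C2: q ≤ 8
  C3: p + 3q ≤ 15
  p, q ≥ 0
The point (0, 5) satisfies every constraint, so the LP is feasible; the constraints give p ≤ 8 and q ≤ 8, which with p, q ≥ 0 keep the feasible region inside a bounded box. A feasible, bounded LP attains a finite optimum at a vertex.

Evaluating z = -2p - 9q at each vertex:
  (0, 0): z = 0
  (8, 0): z = -16
  (8, 2.333): z = -37
  (0, 5): z = -45

The LP has an optimal solution: (0, 5) with z = -45.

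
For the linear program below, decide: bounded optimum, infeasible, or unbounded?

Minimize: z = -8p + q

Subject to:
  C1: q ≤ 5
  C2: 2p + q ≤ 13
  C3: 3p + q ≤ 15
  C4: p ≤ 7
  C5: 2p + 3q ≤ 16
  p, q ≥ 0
The point (5, 0) satisfies every constraint, so the LP is feasible; the constraints give p ≤ 7 and q ≤ 5, which with p, q ≥ 0 keep the feasible region inside a bounded box. A feasible, bounded LP attains a finite optimum at a vertex.

Bounded optimum: z* = -40 at (5, 0).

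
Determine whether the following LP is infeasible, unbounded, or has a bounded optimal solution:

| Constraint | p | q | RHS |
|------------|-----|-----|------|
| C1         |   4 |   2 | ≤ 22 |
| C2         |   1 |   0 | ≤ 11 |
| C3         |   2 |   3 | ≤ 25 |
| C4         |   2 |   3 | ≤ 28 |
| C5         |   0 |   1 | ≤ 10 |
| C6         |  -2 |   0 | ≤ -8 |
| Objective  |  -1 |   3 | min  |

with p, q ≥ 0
The point (5.5, 0) satisfies every constraint, so the LP is feasible; the constraints give p ≤ 11 and q ≤ 10, which with p, q ≥ 0 keep the feasible region inside a bounded box. A feasible, bounded LP attains a finite optimum at a vertex.

Evaluating z = -p + 3q at each vertex:
  (4, 0): z = -4
  (5.5, 0): z = -5.5
  (4, 3): z = 5

The LP has an optimal solution: (5.5, 0) with z = -5.5.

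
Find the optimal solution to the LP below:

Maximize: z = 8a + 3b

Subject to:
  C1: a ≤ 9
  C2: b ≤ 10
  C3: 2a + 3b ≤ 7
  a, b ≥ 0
a = 3.5, b = 0, z = 28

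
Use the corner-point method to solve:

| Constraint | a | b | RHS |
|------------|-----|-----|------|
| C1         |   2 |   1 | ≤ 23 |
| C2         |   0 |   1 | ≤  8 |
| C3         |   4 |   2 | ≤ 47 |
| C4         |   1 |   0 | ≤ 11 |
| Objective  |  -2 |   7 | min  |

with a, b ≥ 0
Each vertex is the intersection of two constraint boundaries that also satisfies all remaining constraints:
  a = 0 and b = 0 → (0, 0)
  a = 11 and b = 0 → (11, 0)
  2a + b = 23 and a = 11 → (11, 1)
  2a + b = 23 and b = 8 → (7.5, 8)
  b = 8 and a = 0 → (0, 8)

Evaluating z = -2a + 7b at each vertex:
  (0, 0): z = 0
  (11, 0): z = -22
  (11, 1): z = -15
  (7.5, 8): z = 41
  (0, 8): z = 56

The minimum is at (11, 0) with z = -22.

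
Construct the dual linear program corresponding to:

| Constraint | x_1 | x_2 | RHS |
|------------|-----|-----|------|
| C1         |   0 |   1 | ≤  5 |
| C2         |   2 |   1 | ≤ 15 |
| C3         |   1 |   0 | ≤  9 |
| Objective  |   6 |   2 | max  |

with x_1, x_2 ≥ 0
Minimize: z = 5y1 + 15y2 + 9y3

Subject to:
  C1: -2y2 - y3 ≤ -6
  C2: -y1 - y2 ≤ -2
  y1, y2, y3 ≥ 0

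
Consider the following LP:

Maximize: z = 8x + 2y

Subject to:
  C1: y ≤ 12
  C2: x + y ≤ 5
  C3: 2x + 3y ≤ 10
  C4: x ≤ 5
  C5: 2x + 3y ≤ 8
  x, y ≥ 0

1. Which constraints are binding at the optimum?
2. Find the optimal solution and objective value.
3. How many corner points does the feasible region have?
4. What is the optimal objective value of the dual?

1. C5, y ≥ 0
2. x = 4, y = 0, z = 32
3. 3
4. 32 (by strong duality, equal to the primal optimum)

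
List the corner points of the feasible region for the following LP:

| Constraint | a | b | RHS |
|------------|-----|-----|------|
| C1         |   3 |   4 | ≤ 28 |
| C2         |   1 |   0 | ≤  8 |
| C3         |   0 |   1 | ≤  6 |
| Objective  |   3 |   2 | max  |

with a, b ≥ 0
Each vertex is the intersection of two constraint boundaries that also satisfies all remaining constraints:
  a = 0 and b = 0 → (0, 0)
  a = 8 and b = 0 → (8, 0)
  3a + 4b = 28 and a = 8 → (8, 1)
  3a + 4b = 28 and b = 6 → (1.333, 6)
  b = 6 and a = 0 → (0, 6)

Vertices: (0, 0), (8, 0), (8, 1), (1.333, 6), (0, 6)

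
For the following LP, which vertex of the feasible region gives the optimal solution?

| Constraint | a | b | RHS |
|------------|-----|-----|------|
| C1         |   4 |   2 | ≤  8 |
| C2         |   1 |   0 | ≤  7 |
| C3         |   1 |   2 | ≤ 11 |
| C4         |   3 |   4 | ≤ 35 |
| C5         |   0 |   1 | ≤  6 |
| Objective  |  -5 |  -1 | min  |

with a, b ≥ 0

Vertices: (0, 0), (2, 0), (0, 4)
Evaluating z = -5a - b at each vertex:
  (0, 0): z = 0
  (2, 0): z = -10
  (0, 4): z = -4

The smallest value is z = -10, attained at (2, 0).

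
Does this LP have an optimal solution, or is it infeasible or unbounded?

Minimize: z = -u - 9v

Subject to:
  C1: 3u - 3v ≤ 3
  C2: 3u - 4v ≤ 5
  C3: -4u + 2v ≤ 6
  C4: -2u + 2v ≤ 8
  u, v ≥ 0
Feasible point: (0, 0) satisfies every constraint, so the LP is feasible.
Direction d = (1, 1): for each constraint row a, a·d ≤ 0 —
  (3)(1) + (-3)(1) = 0 ≤ 0
  (3)(1) + (-4)(1) = -1 ≤ 0
  (-4)(1) + (2)(1) = -2 ≤ 0
  (-2)(1) + (2)(1) = 0 ≤ 0
and d ≥ 0, so (0, 0) + t·d stays feasible for every t ≥ 0. Along this ray z = -u - 9v changes by -10 per unit t, so z → −∞.

The LP is unbounded; z can be made arbitrarily small.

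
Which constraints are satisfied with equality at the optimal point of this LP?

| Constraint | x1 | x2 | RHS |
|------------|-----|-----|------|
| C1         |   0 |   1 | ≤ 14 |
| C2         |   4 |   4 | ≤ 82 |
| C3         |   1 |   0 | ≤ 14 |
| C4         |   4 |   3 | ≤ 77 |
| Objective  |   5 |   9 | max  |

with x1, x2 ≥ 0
Optimal: x1 = 6.5, x2 = 14
Slack at optimum:
  C1: slack = 0 (binding)
  C2: slack = 0 (binding)
  C3: slack = 7.5
  C4: slack = 9
  x1 ≥ 0: x1 = 6.5
  x2 ≥ 0: x2 = 14
Binding constraints: C1, C2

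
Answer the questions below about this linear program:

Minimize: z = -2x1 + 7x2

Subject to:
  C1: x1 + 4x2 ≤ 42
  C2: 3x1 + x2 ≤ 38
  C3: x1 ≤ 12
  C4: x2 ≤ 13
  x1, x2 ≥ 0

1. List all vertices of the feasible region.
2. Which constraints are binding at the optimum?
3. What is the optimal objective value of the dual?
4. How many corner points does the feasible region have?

1. (0, 0), (12, 0), (12, 2), (10, 8), (0, 10.5)
2. C3, x2 ≥ 0
3. -24 (by strong duality, equal to the primal optimum)
4. 5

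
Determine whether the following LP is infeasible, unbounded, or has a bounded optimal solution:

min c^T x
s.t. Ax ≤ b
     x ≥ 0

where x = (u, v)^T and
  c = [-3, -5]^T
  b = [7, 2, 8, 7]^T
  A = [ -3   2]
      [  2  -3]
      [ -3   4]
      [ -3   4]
Feasible point: (0, 0) satisfies every constraint, so the LP is feasible.
Direction d = (3, 2): for each constraint row a, a·d ≤ 0 —
  (-3)(3) + (2)(2) = -5 ≤ 0
  (2)(3) + (-3)(2) = 0 ≤ 0
  (-3)(3) + (4)(2) = -1 ≤ 0
  (-3)(3) + (4)(2) = -1 ≤ 0
and d ≥ 0, so (0, 0) + t·d stays feasible for every t ≥ 0. Along this ray z = -3u - 5v changes by -19 per unit t, so z → −∞.

The LP is unbounded; z can be made arbitrarily small.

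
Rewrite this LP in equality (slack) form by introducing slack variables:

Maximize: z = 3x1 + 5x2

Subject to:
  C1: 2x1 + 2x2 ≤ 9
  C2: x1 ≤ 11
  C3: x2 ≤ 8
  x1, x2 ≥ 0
max z = 3x1 + 5x2

s.t.
  2x1 + 2x2 + s1 = 9
  x1 + s2 = 11
  x2 + s3 = 8
  x1, x2, s1, s2, s3 ≥ 0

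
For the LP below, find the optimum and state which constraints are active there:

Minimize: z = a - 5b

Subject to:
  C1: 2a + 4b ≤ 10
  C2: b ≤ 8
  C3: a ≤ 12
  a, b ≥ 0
Optimal: a = 0, b = 2.5
Binding: C1, a ≥ 0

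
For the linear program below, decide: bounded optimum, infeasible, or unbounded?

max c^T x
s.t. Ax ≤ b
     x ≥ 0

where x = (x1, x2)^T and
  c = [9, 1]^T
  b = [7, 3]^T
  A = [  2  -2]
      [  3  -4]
Feasible point: (0, 0) satisfies every constraint, so the LP is feasible.
Direction d = (0, 1): for each constraint row a, a·d ≤ 0 —
  (2)(0) + (-2)(1) = -2 ≤ 0
  (3)(0) + (-4)(1) = -4 ≤ 0
and d ≥ 0, so (0, 0) + t·d stays feasible for every t ≥ 0. Along this ray z = 9x1 + x2 changes by 1 per unit t, so z → +∞.

The LP is unbounded; z can be made arbitrarily large.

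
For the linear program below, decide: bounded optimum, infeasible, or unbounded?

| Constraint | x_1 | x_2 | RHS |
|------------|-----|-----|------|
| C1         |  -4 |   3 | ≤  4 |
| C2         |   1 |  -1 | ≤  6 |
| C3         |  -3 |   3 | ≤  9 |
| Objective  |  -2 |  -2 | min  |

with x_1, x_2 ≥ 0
Feasible point: (0, 0) satisfies every constraint, so the LP is feasible.
Direction d = (1, 1): for each constraint row a, a·d ≤ 0 —
  (-4)(1) + (3)(1) = -1 ≤ 0
  (1)(1) + (-1)(1) = 0 ≤ 0
  (-3)(1) + (3)(1) = 0 ≤ 0
and d ≥ 0, so (0, 0) + t·d stays feasible for every t ≥ 0. Along this ray z = -2x_1 - 2x_2 changes by -4 per unit t, so z → −∞.

Unbounded — the objective can decrease without bound over the feasible region.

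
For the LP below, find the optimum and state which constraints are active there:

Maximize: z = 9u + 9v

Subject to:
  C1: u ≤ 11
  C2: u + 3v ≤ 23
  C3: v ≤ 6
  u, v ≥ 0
Optimal: u = 11, v = 4
Slack at optimum:
  C1: slack = 0 (binding)
  C2: slack = 0 (binding)
  C3: slack = 2
  u ≥ 0: u = 11
  v ≥ 0: v = 4
Binding constraints: C1, C2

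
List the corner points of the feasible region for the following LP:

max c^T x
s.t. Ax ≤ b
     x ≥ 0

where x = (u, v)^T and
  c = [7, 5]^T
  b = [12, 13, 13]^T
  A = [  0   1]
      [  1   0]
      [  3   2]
Each vertex is the intersection of two constraint boundaries that also satisfies all remaining constraints:
  u = 0 and v = 0 → (0, 0)
  3u + 2v = 13 and v = 0 → (4.333, 0)
  3u + 2v = 13 and u = 0 → (0, 6.5)

Vertices: (0, 0), (4.333, 0), (0, 6.5)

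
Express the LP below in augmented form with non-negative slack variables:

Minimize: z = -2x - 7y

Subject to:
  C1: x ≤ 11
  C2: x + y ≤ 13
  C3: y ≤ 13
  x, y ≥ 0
min z = -2x - 7y

s.t.
  x + s1 = 11
  x + y + s2 = 13
  y + s3 = 13
  x, y, s1, s2, s3 ≥ 0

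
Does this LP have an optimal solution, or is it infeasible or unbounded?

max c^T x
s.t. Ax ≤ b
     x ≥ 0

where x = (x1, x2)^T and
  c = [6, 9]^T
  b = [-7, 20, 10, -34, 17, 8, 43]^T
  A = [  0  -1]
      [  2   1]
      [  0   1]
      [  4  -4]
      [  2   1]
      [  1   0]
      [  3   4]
The point (1, 10) satisfies every constraint, so the LP is feasible; the constraints give x1 ≤ 8 and x2 ≤ 10, which with x1, x2 ≥ 0 keep the feasible region inside a bounded box. A feasible, bounded LP attains a finite optimum at a vertex.

The LP has an optimal solution: (1, 10) with z = 96.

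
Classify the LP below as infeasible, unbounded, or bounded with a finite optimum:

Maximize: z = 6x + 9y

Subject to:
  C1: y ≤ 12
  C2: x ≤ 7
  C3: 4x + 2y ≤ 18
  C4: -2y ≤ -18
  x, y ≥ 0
The point (0, 9) satisfies every constraint, so the LP is feasible; the constraints give x ≤ 7 and y ≤ 12, which with x, y ≥ 0 keep the feasible region inside a bounded box. A feasible, bounded LP attains a finite optimum at a vertex.

Feasible with finite optimum z* = 81 at (0, 9).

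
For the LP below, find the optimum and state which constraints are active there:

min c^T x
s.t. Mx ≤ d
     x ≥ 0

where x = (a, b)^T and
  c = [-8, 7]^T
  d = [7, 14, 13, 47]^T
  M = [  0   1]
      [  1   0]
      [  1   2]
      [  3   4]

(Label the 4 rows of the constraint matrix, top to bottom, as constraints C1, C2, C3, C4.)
Optimal: a = 13, b = 0
Slack at optimum:
  C1: slack = 7
  C2: slack = 1
  C3: slack = 0 (binding)
  C4: slack = 8
  a ≥ 0: a = 13
  b ≥ 0: b = 0 (binding)
Binding constraints: C3, b ≥ 0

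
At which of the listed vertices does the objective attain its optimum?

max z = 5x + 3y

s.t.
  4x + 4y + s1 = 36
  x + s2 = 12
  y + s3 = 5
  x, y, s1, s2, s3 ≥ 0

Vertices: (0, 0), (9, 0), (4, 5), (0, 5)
(9, 0) with z = 45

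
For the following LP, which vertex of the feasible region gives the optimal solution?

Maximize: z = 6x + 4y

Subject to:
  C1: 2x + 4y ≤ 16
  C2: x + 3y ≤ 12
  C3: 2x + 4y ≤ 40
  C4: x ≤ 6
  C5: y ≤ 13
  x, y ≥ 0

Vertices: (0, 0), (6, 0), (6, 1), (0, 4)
Evaluating z = 6x + 4y at each vertex:
  (0, 0): z = 0
  (6, 0): z = 36
  (6, 1): z = 40
  (0, 4): z = 16

The largest value is z = 40, attained at (6, 1).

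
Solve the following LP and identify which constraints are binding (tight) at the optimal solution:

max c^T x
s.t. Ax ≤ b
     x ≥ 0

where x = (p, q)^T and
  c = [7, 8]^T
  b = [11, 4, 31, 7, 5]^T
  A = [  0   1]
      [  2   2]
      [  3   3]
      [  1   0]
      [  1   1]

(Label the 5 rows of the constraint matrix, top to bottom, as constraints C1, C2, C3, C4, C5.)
Optimal: p = 0, q = 2
Binding: C2, p ≥ 0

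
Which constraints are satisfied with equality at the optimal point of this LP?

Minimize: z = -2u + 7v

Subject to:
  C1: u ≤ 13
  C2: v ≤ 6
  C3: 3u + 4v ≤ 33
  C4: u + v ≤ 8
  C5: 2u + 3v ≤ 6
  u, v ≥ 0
Optimal: u = 3, v = 0
Slack at optimum:
  C1: slack = 10
  C2: slack = 6
  C3: slack = 24
  C4: slack = 5
  C5: slack = 0 (binding)
  u ≥ 0: u = 3
  v ≥ 0: v = 0 (binding)
Binding constraints: C5, v ≥ 0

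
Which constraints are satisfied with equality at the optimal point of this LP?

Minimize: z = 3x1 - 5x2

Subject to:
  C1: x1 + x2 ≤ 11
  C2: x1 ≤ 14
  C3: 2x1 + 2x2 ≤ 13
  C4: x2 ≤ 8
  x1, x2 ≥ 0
Optimal: x1 = 0, x2 = 6.5
Binding: C3, x1 ≥ 0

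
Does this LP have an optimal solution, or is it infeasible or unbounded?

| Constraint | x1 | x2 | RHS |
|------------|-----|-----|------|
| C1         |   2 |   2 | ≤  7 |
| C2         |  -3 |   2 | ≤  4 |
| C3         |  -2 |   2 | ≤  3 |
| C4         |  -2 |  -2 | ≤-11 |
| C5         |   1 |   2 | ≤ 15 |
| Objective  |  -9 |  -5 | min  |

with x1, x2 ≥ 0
C1 requires 2x1 + 2x2 ≤ 7, while C4 (-2x1 - 2x2 ≤ -11) is equivalent to 2x1 + 2x2 ≥ 11. Together they would need 11 ≤ 2x1 + 2x2 ≤ 7, which is impossible since 11 > 7. No point satisfies all constraints.

Infeasible: no point satisfies all constraints simultaneously.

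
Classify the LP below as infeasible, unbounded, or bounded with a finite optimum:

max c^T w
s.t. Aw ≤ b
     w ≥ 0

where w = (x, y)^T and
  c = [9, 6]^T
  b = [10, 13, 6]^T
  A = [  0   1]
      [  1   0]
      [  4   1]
The point (0, 6) satisfies every constraint, so the LP is feasible; the constraints give x ≤ 13 and y ≤ 10, which with x, y ≥ 0 keep the feasible region inside a bounded box. A feasible, bounded LP attains a finite optimum at a vertex.

Bounded optimum: z* = 36 at (0, 6).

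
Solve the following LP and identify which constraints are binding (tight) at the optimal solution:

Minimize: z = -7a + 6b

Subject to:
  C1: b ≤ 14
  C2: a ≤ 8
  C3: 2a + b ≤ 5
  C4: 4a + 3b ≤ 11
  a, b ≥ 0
Optimal: a = 2.5, b = 0
Slack at optimum:
  C1: slack = 14
  C2: slack = 5.5
  C3: slack = 0 (binding)
  C4: slack = 1
  a ≥ 0: a = 2.5
  b ≥ 0: b = 0 (binding)
Binding constraints: C3, b ≥ 0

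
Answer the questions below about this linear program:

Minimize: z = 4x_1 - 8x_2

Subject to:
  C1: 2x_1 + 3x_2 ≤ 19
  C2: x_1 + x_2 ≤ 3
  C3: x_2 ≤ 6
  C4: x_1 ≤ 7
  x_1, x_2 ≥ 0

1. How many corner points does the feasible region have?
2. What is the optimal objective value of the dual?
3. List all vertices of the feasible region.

1. 3
2. -24 (by strong duality, equal to the primal optimum)
3. (0, 0), (3, 0), (0, 3)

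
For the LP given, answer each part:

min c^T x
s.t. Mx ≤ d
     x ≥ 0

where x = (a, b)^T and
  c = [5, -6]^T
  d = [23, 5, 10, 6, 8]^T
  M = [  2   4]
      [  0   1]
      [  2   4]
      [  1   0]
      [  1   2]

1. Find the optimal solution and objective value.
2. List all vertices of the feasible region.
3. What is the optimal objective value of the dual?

1. a = 0, b = 2.5, z = -15
2. (0, 0), (5, 0), (0, 2.5)
3. -15 (by strong duality, equal to the primal optimum)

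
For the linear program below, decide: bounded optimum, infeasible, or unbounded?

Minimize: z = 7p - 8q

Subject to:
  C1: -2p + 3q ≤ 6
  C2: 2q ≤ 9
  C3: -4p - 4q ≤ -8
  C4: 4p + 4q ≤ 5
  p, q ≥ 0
C4 requires 4p + 4q ≤ 5, while C3 (-4p - 4q ≤ -8) is equivalent to 4p + 4q ≥ 8. Together they would need 8 ≤ 4p + 4q ≤ 5, which is impossible since 8 > 5. No point satisfies all constraints.

Infeasible: no point satisfies all constraints simultaneously.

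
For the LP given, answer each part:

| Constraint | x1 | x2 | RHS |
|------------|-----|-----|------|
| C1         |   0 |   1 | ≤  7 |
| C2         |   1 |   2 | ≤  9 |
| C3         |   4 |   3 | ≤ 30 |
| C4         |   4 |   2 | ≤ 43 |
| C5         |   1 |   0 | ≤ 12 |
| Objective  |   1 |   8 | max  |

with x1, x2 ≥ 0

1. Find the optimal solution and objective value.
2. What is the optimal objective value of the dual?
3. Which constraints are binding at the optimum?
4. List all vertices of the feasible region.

1. x1 = 0, x2 = 4.5, z = 36
2. 36 (by strong duality, equal to the primal optimum)
3. C2, x1 ≥ 0
4. (0, 0), (7.5, 0), (6.6, 1.2), (0, 4.5)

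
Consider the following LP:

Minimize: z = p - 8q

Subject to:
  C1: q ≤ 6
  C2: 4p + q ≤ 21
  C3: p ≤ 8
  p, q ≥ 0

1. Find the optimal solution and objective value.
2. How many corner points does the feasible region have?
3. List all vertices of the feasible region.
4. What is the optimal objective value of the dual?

1. p = 0, q = 6, z = -48
2. 4
3. (0, 0), (5.25, 0), (3.75, 6), (0, 6)
4. -48 (by strong duality, equal to the primal optimum)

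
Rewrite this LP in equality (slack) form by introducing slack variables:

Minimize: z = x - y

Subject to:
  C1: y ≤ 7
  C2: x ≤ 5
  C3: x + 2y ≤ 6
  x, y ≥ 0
min z = x - y

s.t.
  y + s1 = 7
  x + s2 = 5
  x + 2y + s3 = 6
  x, y, s1, s2, s3 ≥ 0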